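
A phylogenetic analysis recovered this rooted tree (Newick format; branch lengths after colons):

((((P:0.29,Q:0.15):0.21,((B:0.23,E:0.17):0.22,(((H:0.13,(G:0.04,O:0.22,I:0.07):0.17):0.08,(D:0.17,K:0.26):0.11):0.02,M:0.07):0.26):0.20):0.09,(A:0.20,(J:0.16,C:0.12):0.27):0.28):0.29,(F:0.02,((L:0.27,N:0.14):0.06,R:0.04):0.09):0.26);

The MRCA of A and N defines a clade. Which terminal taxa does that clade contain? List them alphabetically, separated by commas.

Tracing A: it sits inside (A,(J,C)).
Tracing N: it sits inside (L,N).
The smallest clade enclosing both is the whole tree (their MRCA is the root), so the answer is all 18 tips in alphabetical order.

A, B, C, D, E, F, G, H, I, J, K, L, M, N, O, P, Q, R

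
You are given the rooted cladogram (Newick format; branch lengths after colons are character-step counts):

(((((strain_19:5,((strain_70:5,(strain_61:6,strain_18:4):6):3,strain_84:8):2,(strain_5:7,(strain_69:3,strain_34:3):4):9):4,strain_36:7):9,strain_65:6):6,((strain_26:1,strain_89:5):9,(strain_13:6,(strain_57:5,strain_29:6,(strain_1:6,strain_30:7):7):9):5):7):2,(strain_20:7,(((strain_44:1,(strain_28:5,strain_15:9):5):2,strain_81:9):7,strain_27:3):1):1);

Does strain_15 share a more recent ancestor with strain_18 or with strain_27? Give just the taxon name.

The MRCA of strain_15 and strain_27 subtends (((strain_44,(strain_28,strain_15)),strain_81),strain_27) (5 taxa).
The MRCA of strain_15 and strain_18 is the root, subtending the entire tree (23 taxa).
The first is nested inside the second, so strain_15 shares a more recent common ancestor with strain_27.

strain_27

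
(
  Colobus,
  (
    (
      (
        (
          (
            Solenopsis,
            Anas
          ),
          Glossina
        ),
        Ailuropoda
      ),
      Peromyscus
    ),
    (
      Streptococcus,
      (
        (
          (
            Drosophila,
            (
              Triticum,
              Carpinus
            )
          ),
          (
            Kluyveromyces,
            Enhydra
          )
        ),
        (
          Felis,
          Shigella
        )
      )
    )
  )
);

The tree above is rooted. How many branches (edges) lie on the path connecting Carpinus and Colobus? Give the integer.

The MRCA of Carpinus and Colobus is the root of the tree.
From Carpinus up to that node: 7 branches. From Colobus up to the same node: 1 branch. Total: 7 + 1 = 8.

8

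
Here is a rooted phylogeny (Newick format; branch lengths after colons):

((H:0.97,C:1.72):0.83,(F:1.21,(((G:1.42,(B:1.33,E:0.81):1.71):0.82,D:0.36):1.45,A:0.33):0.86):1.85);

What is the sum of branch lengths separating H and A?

4.84

The path runs H → … → MRCA → … → A; the MRCA is the root of the tree.
Branch lengths along that path: 0.97 + 0.83 + 1.85 + 0.86 + 0.33 = 4.84.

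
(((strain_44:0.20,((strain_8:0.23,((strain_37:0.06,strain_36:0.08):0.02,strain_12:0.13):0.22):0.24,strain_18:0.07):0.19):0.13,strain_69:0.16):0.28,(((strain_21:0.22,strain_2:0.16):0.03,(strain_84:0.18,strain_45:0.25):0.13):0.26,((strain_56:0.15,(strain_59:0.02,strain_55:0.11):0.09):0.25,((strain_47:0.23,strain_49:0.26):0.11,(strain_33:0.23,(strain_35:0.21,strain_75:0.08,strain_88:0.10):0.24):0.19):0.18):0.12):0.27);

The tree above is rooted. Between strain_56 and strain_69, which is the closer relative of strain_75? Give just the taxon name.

strain_56

The MRCA of strain_75 and strain_56 subtends ((strain_56,(strain_59,strain_55)),((strain_47,strain_49),(strain_33,(strain_35,strain_75,strain_88)))) (9 taxa).
The MRCA of strain_75 and strain_69 is the root, subtending the entire tree (20 taxa).
The first is nested inside the second, so strain_75 shares a more recent common ancestor with strain_56.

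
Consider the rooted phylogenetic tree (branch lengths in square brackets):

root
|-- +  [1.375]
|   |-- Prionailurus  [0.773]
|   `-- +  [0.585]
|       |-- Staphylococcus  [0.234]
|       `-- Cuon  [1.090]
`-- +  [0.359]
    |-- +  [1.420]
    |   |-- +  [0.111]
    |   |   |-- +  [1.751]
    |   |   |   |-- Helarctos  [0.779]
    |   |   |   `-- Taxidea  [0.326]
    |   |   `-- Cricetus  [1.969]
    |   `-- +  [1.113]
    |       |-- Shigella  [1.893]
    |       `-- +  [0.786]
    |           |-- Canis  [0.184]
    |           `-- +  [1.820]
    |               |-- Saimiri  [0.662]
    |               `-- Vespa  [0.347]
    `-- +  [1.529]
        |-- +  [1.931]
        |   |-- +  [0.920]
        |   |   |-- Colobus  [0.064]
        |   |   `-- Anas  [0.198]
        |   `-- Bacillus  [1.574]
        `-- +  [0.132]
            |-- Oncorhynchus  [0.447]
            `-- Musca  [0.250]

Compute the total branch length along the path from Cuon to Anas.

7.987

The path runs Cuon → … → MRCA → … → Anas; the MRCA is the root of the tree.
Branch lengths along that path: 1.090 + 0.585 + 1.375 + 0.359 + 1.529 + 1.931 + 0.920 + 0.198 = 7.987.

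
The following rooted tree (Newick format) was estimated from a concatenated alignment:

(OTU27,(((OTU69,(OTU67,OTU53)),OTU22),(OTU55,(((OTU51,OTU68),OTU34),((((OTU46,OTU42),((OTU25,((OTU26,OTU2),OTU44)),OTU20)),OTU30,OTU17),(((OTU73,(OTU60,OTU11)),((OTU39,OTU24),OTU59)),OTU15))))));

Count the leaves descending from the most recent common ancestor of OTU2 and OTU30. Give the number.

The MRCA of OTU2 and OTU30 is the node subtending (((OTU46,OTU42),((OTU25,((OTU26,OTU2),OTU44)),OTU20)),OTU30,OTU17).
That clade contains 9 terminal taxa: OTU17, OTU2, OTU20, OTU25, OTU26, OTU30, OTU42, OTU44, OTU46.

9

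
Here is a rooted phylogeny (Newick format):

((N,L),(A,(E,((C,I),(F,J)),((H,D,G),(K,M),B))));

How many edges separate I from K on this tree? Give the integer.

6

The MRCA of I and K is the node subtending (E,((C,I),(F,J)),((H,D,G),(K,M),B)).
From I up to that node: 3 branches. From K up to the same node: 3 branches. Total: 3 + 3 = 6.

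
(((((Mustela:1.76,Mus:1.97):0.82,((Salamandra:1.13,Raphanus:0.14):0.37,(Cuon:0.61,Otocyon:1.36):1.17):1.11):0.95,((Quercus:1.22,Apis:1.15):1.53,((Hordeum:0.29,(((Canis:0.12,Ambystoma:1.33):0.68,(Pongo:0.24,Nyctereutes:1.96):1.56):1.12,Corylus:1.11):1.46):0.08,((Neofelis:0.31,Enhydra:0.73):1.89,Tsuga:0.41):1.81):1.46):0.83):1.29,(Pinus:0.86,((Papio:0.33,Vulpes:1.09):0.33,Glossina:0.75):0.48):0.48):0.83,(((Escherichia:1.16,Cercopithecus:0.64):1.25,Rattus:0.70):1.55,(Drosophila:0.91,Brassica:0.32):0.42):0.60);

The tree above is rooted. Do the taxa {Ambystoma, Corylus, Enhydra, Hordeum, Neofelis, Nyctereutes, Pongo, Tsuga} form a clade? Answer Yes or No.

No

The MRCA of the listed taxa subtends ((Hordeum,(((Canis,Ambystoma),(Pongo,Nyctereutes)),Corylus)),((Neofelis,Enhydra),Tsuga)).
That clade also contains Canis, which is not in the proposed group, so the group is not monophyletic.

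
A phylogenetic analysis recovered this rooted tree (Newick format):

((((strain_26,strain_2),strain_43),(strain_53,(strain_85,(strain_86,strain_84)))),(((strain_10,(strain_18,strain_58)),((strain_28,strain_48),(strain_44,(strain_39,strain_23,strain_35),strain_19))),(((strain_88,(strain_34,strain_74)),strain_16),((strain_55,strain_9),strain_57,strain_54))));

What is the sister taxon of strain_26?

strain_26 attaches to the tree at the node subtending (strain_26,strain_2).
The other lineage descending from that same node — the sister group — is the single tip strain_2.

strain_2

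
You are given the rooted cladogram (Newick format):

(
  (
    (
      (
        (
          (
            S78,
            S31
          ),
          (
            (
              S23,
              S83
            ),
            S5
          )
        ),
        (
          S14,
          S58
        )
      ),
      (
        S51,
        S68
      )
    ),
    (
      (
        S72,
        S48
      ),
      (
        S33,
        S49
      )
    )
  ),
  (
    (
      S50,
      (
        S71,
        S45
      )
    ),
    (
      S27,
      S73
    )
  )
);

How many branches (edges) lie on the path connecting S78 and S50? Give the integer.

The MRCA of S78 and S50 is the root of the tree.
From S78 up to that node: 6 branches. From S50 up to the same node: 3 branches. Total: 6 + 3 = 9.

9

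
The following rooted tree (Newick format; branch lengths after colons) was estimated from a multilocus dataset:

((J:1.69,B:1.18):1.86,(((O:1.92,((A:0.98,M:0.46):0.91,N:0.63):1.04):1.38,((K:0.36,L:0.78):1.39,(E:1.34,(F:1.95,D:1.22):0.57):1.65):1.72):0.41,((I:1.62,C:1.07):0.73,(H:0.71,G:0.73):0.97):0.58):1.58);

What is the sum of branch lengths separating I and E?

8.05

The path runs I → … → MRCA → … → E; the MRCA is the node subtending (((O,((A,M),N)),((K,L),(E,(F,D)))),((I,C),(H,G))).
Branch lengths along that path: 1.62 + 0.73 + 0.58 + 0.41 + 1.72 + 1.65 + 1.34 = 8.05.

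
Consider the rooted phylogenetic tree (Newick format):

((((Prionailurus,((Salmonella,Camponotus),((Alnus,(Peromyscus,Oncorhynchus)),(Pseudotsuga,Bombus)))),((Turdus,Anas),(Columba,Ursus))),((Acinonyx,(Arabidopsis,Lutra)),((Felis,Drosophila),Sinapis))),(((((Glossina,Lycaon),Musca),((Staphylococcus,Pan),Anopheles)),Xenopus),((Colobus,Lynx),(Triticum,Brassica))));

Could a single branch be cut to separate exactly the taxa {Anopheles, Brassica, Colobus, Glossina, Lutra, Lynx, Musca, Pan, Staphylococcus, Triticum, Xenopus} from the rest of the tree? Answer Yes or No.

No

The MRCA of the listed taxa is the root, so the smallest clade containing them is the whole tree.
That clade also contains Acinonyx, Alnus, Anas, Arabidopsis, Bombus, Camponotus, Columba, Drosophila, Felis, Lycaon, Oncorhynchus, Peromyscus, Prionailurus, Pseudotsuga, Salmonella, Sinapis, Turdus, Ursus, which are not in the proposed group, so the group is not monophyletic.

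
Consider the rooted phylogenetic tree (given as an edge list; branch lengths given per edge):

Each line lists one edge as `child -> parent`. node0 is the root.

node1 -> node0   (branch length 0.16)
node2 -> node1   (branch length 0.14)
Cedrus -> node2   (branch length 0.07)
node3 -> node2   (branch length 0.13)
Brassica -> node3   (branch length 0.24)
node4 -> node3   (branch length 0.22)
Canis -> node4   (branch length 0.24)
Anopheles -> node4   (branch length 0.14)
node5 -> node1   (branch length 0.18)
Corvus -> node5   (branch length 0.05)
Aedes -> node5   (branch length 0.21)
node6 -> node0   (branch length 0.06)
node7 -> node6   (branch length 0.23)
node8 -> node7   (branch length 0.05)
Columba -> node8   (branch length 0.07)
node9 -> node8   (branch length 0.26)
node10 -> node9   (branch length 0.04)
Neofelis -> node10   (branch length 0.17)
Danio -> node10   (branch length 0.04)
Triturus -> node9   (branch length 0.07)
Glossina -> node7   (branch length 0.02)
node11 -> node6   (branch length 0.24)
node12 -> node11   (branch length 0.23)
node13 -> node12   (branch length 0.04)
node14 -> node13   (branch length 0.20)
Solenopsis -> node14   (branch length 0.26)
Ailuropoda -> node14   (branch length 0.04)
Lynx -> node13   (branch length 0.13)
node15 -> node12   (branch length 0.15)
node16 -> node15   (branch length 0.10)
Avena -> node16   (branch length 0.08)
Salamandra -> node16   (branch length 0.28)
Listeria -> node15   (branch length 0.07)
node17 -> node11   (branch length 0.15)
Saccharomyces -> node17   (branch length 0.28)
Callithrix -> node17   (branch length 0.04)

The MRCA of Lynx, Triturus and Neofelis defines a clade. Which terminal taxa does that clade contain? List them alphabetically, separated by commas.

Ailuropoda, Avena, Callithrix, Columba, Danio, Glossina, Listeria, Lynx, Neofelis, Saccharomyces, Salamandra, Solenopsis, Triturus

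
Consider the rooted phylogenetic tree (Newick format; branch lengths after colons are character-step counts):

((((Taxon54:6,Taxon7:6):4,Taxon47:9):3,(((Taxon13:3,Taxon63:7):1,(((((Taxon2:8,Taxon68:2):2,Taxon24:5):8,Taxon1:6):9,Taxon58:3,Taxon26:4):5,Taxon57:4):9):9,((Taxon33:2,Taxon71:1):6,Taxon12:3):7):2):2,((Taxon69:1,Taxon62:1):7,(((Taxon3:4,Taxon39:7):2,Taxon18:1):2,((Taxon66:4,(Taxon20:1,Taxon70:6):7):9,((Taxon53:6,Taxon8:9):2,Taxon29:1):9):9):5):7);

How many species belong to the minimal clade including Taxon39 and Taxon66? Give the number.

The MRCA of Taxon39 and Taxon66 is the node subtending (((Taxon3,Taxon39),Taxon18),((Taxon66,(Taxon20,Taxon70)),((Taxon53,Taxon8),Taxon29))).
That clade contains 9 terminal taxa: Taxon18, Taxon20, Taxon29, Taxon3, Taxon39, Taxon53, Taxon66, Taxon70, Taxon8.

9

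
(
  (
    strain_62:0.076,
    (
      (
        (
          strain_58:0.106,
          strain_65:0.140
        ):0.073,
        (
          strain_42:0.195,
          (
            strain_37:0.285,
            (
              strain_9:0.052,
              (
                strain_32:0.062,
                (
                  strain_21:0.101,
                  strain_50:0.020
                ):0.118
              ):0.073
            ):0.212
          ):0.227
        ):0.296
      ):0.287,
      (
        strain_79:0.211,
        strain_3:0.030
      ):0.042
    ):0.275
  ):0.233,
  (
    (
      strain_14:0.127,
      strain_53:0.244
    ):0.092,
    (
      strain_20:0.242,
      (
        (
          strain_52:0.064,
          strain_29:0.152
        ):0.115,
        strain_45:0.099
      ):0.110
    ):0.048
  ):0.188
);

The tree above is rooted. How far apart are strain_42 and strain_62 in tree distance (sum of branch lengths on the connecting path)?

1.129

The path runs strain_42 → … → MRCA → … → strain_62; the MRCA is the node subtending (strain_62,(((strain_58,strain_65),(strain_42,(strain_37,(strain_9,(strain_32,(strain_21,strain_50)))))),(strain_79,strain_3))).
Branch lengths along that path: 0.195 + 0.296 + 0.287 + 0.275 + 0.076 = 1.129.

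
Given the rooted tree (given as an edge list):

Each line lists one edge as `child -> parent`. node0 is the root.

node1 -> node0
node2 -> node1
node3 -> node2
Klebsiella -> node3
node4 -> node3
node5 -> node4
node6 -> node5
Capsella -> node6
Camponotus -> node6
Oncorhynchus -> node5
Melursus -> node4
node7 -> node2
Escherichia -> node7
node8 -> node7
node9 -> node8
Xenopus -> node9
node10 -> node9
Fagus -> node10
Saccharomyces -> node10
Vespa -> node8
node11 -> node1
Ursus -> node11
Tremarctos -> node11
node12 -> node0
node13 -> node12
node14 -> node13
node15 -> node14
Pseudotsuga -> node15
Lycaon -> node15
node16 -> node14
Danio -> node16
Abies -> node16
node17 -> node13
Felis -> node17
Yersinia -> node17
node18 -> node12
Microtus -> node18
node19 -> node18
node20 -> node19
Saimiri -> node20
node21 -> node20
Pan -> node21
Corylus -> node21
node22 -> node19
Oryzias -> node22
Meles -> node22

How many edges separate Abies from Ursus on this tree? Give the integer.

The MRCA of Abies and Ursus is the root of the tree.
From Abies up to that node: 5 branches. From Ursus up to the same node: 3 branches. Total: 5 + 3 = 8.

8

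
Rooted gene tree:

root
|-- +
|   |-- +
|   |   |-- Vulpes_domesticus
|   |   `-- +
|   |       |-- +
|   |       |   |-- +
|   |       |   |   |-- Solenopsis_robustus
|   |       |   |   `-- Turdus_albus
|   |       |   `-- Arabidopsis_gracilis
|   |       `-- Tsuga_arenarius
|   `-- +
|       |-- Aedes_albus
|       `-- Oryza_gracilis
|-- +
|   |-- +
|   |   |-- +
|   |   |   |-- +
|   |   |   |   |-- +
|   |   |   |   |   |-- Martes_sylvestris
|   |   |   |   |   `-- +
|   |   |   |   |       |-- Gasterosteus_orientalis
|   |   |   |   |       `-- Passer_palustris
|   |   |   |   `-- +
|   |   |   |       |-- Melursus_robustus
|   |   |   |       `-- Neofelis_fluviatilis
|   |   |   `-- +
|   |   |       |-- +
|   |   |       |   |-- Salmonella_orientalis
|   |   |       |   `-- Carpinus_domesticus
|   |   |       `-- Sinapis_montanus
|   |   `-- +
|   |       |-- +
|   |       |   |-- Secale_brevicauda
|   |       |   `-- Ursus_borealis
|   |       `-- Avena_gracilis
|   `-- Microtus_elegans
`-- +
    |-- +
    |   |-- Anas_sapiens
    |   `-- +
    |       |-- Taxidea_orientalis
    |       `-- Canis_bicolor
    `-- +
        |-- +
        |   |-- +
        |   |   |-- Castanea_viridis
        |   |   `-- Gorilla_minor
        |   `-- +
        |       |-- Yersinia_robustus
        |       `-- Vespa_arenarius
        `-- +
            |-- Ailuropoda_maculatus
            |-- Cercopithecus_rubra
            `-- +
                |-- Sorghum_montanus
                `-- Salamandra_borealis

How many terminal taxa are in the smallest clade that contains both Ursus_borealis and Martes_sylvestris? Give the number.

11

The MRCA of Ursus_borealis and Martes_sylvestris is the node subtending ((((Martes_sylvestris,(Gasterosteus_orientalis,Passer_palustris)),(Melursus_robustus,Neofelis_fluviatilis)),((Salmonella_orientalis,Carpinus_domesticus),Sinapis_montanus)),((Secale_brevicauda,Ursus_borealis),Avena_gracilis)).
That clade contains 11 terminal taxa: Avena_gracilis, Carpinus_domesticus, Gasterosteus_orientalis, Martes_sylvestris, Melursus_robustus, Neofelis_fluviatilis, Passer_palustris, Salmonella_orientalis, Secale_brevicauda, Sinapis_montanus, Ursus_borealis.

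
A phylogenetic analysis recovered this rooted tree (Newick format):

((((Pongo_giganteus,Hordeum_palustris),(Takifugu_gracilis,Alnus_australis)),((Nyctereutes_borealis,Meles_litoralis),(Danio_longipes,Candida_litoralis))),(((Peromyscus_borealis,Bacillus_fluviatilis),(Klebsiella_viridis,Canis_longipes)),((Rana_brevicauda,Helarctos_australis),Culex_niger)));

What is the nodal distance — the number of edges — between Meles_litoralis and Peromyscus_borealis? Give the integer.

The MRCA of Meles_litoralis and Peromyscus_borealis is the root of the tree.
From Meles_litoralis up to that node: 4 branches. From Peromyscus_borealis up to the same node: 4 branches. Total: 4 + 4 = 8.

8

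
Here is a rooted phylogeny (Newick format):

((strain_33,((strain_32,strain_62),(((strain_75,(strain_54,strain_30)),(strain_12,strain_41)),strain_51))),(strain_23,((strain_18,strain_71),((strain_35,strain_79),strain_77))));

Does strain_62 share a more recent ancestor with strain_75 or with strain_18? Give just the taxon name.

strain_75

The MRCA of strain_62 and strain_75 subtends ((strain_32,strain_62),(((strain_75,(strain_54,strain_30)),(strain_12,strain_41)),strain_51)) (8 taxa).
The MRCA of strain_62 and strain_18 is the root, subtending the entire tree (15 taxa).
The first is nested inside the second, so strain_62 shares a more recent common ancestor with strain_75.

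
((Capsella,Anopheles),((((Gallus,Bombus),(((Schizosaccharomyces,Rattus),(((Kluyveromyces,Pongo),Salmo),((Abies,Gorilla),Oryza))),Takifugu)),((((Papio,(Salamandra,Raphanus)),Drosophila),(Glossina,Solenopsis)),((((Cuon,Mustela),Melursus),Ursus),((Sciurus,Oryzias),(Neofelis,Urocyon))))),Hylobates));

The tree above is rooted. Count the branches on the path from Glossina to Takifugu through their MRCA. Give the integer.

7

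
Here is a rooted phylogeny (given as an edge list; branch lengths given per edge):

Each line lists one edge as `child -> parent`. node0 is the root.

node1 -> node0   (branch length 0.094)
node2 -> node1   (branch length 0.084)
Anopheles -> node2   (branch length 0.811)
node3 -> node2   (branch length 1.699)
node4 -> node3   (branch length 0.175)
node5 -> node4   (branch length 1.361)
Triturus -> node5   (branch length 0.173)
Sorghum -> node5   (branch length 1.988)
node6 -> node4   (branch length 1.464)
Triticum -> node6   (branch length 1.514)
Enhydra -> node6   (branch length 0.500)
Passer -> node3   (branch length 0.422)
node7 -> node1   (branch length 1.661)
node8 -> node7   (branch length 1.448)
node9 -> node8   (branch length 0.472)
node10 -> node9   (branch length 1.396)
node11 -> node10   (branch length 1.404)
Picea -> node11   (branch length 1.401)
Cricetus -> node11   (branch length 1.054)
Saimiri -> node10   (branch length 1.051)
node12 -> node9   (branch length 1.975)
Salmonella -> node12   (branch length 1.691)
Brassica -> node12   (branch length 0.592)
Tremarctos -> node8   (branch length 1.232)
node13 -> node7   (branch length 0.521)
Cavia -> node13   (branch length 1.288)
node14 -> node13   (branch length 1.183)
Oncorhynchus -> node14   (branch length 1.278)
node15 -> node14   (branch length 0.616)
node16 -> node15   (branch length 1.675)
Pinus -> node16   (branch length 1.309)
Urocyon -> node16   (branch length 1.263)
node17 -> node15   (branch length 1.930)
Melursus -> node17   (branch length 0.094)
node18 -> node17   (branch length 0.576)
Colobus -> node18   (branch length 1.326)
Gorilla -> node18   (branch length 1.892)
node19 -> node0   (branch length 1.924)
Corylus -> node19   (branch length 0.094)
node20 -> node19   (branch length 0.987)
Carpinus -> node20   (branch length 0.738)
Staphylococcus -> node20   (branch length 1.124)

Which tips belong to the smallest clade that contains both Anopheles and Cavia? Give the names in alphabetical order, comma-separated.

Tracing Anopheles: it sits inside (Anopheles,(((Triturus,Sorghum),(Triticum,Enhydra)),Passer)).
Tracing Cavia: it sits inside (Cavia,(Oncorhynchus,((Pinus,Urocyon),(Melursus,(Colobus,Gorilla))))).
The smallest clade enclosing both is ((Anopheles,(((Triturus,Sorghum),(Triticum,Enhydra)),Passer)),(((((Picea,Cricetus),Saimiri),(Salmonella,Brassica)),Tremarctos),(Cavia,(Oncorhynchus,((Pinus,Urocyon),(Melursus,(Colobus,Gorilla))))))); the answer is its 19 terminal taxa in alphabetical order.

Anopheles, Brassica, Cavia, Colobus, Cricetus, Enhydra, Gorilla, Melursus, Oncorhynchus, Passer, Picea, Pinus, Saimiri, Salmonella, Sorghum, Tremarctos, Triticum, Triturus, Urocyon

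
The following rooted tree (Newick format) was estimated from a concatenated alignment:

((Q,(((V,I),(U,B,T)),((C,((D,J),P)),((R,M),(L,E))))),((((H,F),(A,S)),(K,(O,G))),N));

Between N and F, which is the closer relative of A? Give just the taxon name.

The MRCA of A and F subtends ((H,F),(A,S)) (4 taxa).
The MRCA of A and N subtends ((((H,F),(A,S)),(K,(O,G))),N) (8 taxa).
The first is nested inside the second, so A shares a more recent common ancestor with F.

F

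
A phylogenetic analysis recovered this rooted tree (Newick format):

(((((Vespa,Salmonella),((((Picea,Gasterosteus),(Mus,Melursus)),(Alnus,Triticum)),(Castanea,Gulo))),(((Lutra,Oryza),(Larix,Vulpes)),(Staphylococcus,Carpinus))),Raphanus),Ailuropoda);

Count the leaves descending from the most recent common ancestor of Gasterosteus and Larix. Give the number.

The MRCA of Gasterosteus and Larix is the node subtending (((Vespa,Salmonella),((((Picea,Gasterosteus),(Mus,Melursus)),(Alnus,Triticum)),(Castanea,Gulo))),(((Lutra,Oryza),(Larix,Vulpes)),(Staphylococcus,Carpinus))).
That clade contains 16 terminal taxa: Alnus, Carpinus, Castanea, Gasterosteus, Gulo, Larix, Lutra, Melursus, Mus, Oryza, Picea, Salmonella, Staphylococcus, Triticum, Vespa, Vulpes.

16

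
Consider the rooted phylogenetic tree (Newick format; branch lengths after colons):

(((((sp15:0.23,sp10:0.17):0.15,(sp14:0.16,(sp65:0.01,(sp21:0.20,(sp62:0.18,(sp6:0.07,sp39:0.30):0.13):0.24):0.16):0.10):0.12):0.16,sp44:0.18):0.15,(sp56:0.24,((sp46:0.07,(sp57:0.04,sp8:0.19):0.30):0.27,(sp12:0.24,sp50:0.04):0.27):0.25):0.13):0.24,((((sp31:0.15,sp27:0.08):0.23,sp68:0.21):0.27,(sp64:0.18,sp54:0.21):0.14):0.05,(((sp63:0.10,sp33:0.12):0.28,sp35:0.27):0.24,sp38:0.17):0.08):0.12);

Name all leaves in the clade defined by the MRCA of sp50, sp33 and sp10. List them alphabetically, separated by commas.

Tracing sp50: it sits inside (sp12,sp50).
Tracing sp33: it sits inside (sp63,sp33).
Tracing sp10: it sits inside (sp15,sp10).
The smallest clade enclosing all 3 is the whole tree (their MRCA is the root), so the answer is all 24 tips in alphabetical order.

sp10, sp12, sp14, sp15, sp21, sp27, sp31, sp33, sp35, sp38, sp39, sp44, sp46, sp50, sp54, sp56, sp57, sp6, sp62, sp63, sp64, sp65, sp68, sp8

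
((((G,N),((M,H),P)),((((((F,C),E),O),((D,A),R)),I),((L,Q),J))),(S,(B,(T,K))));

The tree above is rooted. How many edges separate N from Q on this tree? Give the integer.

The MRCA of N and Q is the node subtending (((G,N),((M,H),P)),((((((F,C),E),O),((D,A),R)),I),((L,Q),J))).
From N up to that node: 3 branches. From Q up to the same node: 4 branches. Total: 3 + 4 = 7.

7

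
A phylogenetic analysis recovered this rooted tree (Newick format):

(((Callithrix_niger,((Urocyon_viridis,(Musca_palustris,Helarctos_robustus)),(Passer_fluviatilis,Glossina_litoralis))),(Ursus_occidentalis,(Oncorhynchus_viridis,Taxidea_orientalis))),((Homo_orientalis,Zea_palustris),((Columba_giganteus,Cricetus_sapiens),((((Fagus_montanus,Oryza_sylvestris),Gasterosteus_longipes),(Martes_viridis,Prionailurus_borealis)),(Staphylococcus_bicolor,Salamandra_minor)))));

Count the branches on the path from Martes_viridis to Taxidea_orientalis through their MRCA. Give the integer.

The MRCA of Martes_viridis and Taxidea_orientalis is the root of the tree.
From Martes_viridis up to that node: 6 branches. From Taxidea_orientalis up to the same node: 4 branches. Total: 6 + 4 = 10.

10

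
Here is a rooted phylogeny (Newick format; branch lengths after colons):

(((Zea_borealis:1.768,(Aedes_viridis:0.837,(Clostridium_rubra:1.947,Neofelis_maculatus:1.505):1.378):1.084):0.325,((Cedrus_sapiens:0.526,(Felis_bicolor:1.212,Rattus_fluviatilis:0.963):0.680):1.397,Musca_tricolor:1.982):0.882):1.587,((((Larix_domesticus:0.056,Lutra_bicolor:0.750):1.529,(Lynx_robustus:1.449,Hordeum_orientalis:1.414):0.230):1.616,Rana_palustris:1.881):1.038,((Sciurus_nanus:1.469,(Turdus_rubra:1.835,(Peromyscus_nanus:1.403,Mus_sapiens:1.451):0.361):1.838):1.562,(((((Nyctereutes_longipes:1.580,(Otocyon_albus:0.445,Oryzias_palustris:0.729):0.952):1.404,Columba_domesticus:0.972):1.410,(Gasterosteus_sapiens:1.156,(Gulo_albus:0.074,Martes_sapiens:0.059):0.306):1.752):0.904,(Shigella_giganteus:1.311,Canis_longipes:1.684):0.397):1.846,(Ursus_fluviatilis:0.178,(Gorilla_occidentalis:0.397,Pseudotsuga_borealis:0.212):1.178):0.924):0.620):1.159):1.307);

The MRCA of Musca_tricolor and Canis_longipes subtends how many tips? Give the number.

The MRCA of Musca_tricolor and Canis_longipes is the root, so the clade is the entire tree.
That clade contains 29 terminal taxa: Aedes_viridis, Canis_longipes, Cedrus_sapiens, Clostridium_rubra, Columba_domesticus, Felis_bicolor, Gasterosteus_sapiens, Gorilla_occidentalis, Gulo_albus, Hordeum_orientalis, Larix_domesticus, Lutra_bicolor, Lynx_robustus, Martes_sapiens, Mus_sapiens, Musca_tricolor, Neofelis_maculatus, Nyctereutes_longipes, Oryzias_palustris, Otocyon_albus, Peromyscus_nanus, Pseudotsuga_borealis, Rana_palustris, Rattus_fluviatilis, Sciurus_nanus, Shigella_giganteus, Turdus_rubra, Ursus_fluviatilis, Zea_borealis.

29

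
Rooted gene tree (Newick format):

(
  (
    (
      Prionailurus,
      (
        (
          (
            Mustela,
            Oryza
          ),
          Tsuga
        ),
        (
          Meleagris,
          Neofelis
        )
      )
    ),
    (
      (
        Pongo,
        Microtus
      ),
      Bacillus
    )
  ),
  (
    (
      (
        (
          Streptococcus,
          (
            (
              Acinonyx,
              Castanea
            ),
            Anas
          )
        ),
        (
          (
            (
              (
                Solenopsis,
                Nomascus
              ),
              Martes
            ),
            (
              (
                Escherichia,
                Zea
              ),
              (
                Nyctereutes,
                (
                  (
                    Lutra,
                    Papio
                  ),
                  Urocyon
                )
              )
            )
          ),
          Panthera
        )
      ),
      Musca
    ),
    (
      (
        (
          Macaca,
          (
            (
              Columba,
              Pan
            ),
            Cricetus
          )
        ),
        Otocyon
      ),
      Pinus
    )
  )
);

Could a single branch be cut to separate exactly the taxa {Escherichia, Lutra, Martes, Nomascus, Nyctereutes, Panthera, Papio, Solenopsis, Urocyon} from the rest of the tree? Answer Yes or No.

No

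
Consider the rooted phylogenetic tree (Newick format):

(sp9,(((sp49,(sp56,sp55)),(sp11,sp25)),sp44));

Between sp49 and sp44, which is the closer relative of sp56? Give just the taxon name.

sp49

The MRCA of sp56 and sp49 subtends (sp49,(sp56,sp55)) (3 taxa).
The MRCA of sp56 and sp44 subtends (((sp49,(sp56,sp55)),(sp11,sp25)),sp44) (6 taxa).
The first is nested inside the second, so sp56 shares a more recent common ancestor with sp49.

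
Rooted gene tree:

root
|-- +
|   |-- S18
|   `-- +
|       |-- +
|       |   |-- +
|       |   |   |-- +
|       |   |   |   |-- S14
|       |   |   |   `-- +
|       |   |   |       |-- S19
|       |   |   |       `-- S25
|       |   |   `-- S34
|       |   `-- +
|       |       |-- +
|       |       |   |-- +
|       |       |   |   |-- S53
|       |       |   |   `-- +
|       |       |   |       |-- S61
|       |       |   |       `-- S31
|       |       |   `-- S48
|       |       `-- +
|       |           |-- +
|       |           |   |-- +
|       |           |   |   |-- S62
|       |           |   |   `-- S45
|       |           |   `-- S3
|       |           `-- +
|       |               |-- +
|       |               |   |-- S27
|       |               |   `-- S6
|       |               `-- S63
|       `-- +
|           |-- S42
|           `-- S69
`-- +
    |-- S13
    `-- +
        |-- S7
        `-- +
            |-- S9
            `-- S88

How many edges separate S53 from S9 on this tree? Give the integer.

11

The MRCA of S53 and S9 is the root of the tree.
From S53 up to that node: 7 branches. From S9 up to the same node: 4 branches. Total: 7 + 4 = 11.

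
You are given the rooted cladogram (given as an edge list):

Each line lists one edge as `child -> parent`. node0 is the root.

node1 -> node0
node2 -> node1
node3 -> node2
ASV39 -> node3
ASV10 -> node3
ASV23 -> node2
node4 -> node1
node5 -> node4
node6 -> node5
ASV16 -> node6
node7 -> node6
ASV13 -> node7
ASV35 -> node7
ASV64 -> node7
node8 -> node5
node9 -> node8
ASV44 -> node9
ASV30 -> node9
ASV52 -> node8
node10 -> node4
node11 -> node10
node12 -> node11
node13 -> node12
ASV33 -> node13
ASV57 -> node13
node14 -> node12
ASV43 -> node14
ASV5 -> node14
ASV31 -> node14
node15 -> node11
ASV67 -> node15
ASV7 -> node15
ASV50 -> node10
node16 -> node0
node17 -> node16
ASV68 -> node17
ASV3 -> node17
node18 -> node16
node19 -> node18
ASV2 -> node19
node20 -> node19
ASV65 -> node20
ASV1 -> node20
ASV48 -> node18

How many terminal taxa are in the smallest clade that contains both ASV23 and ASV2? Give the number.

The MRCA of ASV23 and ASV2 is the root, so the clade is the entire tree.
That clade contains 24 terminal taxa: ASV1, ASV10, ASV13, ASV16, ASV2, ASV23, ASV3, ASV30, ASV31, ASV33, ASV35, ASV39, ASV43, ASV44, ASV48, ASV5, ASV50, ASV52, ASV57, ASV64, ASV65, ASV67, ASV68, ASV7.

24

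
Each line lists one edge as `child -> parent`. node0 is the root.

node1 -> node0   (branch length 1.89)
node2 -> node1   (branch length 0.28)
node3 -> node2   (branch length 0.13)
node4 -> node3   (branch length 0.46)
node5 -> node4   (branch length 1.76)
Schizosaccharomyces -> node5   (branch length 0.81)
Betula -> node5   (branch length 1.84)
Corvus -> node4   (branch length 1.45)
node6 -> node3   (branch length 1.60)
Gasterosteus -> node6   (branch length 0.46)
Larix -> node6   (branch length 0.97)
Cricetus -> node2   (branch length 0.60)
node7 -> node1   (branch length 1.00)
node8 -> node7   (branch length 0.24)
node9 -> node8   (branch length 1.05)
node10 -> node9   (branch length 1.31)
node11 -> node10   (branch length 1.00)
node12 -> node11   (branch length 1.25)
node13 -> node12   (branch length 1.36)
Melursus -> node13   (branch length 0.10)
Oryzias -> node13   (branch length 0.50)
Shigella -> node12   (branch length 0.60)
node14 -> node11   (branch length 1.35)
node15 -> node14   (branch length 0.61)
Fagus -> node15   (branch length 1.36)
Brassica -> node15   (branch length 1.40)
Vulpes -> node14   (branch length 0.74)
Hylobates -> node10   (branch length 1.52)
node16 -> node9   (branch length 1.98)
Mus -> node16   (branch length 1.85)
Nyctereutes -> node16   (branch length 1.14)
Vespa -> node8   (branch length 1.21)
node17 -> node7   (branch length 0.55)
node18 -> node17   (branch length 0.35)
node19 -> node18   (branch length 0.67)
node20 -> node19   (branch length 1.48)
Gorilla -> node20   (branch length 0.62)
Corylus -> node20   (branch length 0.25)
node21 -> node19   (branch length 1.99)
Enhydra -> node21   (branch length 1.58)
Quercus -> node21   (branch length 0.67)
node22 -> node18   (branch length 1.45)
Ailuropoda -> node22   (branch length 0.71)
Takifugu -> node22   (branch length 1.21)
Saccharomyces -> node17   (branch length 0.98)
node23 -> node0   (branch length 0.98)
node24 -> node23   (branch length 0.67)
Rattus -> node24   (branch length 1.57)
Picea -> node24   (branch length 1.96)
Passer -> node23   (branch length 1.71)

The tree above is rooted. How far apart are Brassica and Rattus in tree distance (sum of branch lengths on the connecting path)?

13.07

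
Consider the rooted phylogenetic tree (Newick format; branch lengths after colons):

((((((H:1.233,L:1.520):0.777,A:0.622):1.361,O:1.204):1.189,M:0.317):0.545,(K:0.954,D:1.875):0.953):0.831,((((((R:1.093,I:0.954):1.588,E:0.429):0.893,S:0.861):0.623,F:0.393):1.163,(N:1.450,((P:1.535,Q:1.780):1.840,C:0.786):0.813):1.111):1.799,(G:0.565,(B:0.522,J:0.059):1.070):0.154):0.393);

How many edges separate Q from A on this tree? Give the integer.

The MRCA of Q and A is the root of the tree.
From Q up to that node: 6 branches. From A up to the same node: 5 branches. Total: 6 + 5 = 11.

11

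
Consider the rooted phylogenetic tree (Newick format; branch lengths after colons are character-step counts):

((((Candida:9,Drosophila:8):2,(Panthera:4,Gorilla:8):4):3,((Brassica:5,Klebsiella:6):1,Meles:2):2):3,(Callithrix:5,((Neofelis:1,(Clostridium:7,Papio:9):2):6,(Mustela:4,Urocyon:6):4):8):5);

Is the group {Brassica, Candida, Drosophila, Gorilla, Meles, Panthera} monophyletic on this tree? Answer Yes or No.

The MRCA of the listed taxa subtends (((Candida,Drosophila),(Panthera,Gorilla)),((Brassica,Klebsiella),Meles)).
That clade also contains Klebsiella, which is not in the proposed group, so the group is not monophyletic.

No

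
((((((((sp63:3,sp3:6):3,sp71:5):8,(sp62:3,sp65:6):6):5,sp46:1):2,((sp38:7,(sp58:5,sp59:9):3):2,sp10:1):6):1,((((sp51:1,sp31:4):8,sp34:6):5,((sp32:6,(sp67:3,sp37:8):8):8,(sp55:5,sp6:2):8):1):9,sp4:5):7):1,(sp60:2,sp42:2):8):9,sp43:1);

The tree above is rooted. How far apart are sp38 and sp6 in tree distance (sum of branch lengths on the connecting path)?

The path runs sp38 → … → MRCA → … → sp6; the MRCA is the node subtending ((((((sp63,sp3),sp71),(sp62,sp65)),sp46),((sp38,(sp58,sp59)),sp10)),((((sp51,sp31),sp34),((sp32,(sp67,sp37)),(sp55,sp6))),sp4)).
Branch lengths along that path: 7 + 2 + 6 + 1 + 7 + 9 + 1 + 8 + 2 = 43.

43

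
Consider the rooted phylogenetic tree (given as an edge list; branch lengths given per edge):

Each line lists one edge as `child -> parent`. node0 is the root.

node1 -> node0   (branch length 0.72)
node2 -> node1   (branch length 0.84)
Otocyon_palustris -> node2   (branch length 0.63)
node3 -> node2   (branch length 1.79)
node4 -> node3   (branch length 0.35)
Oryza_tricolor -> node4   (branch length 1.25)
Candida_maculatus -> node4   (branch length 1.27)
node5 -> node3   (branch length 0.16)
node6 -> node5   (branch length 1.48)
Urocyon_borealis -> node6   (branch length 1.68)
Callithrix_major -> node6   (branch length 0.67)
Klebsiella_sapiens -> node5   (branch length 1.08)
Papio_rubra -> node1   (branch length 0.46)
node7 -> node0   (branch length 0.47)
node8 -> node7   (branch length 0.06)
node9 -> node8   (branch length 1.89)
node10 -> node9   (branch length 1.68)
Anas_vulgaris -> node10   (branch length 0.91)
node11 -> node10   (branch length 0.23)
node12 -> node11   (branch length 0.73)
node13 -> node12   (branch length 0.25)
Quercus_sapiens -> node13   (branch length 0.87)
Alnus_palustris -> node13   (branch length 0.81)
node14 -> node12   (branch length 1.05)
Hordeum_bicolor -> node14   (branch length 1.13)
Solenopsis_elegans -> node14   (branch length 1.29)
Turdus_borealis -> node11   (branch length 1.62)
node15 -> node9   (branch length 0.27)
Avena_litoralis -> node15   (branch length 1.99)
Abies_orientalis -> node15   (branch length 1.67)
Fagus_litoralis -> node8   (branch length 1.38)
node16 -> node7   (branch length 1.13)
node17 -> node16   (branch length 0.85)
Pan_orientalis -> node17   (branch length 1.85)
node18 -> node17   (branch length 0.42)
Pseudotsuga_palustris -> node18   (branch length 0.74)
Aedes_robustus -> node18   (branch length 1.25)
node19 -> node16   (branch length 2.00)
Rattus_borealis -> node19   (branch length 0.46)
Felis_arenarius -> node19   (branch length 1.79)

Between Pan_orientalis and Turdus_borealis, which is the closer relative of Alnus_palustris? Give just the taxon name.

The MRCA of Alnus_palustris and Turdus_borealis subtends (((Quercus_sapiens,Alnus_palustris),(Hordeum_bicolor,Solenopsis_elegans)),Turdus_borealis) (5 taxa).
The MRCA of Alnus_palustris and Pan_orientalis subtends ((((Anas_vulgaris,(((Quercus_sapiens,Alnus_palustris),(Hordeum_bicolor,Solenopsis_elegans)),Turdus_borealis)),(Avena_litoralis,Abies_orientalis)),Fagus_litoralis),((Pan_orientalis,(Pseudotsuga_palustris,Aedes_robustus)),(Rattus_borealis,Felis_arenarius))) (14 taxa).
The first is nested inside the second, so Alnus_palustris shares a more recent common ancestor with Turdus_borealis.

Turdus_borealis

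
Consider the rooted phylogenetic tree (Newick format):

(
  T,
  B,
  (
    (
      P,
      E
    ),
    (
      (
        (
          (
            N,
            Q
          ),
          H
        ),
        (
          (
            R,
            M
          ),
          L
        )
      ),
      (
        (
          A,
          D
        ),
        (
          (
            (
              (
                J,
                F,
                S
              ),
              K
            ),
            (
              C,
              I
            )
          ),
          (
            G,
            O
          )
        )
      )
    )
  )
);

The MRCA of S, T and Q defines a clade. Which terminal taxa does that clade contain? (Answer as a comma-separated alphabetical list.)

A, B, C, D, E, F, G, H, I, J, K, L, M, N, O, P, Q, R, S, T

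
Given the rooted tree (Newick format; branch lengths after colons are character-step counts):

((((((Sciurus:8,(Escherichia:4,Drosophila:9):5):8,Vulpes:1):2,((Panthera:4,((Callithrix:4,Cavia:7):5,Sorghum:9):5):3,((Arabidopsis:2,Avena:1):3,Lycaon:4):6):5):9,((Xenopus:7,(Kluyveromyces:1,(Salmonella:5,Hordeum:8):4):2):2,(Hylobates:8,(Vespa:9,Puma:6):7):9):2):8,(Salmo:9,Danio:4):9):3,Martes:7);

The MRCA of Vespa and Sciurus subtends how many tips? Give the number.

The MRCA of Vespa and Sciurus is the node subtending ((((Sciurus,(Escherichia,Drosophila)),Vulpes),((Panthera,((Callithrix,Cavia),Sorghum)),((Arabidopsis,Avena),Lycaon))),((Xenopus,(Kluyveromyces,(Salmonella,Hordeum))),(Hylobates,(Vespa,Puma)))).
That clade contains 18 terminal taxa: Arabidopsis, Avena, Callithrix, Cavia, Drosophila, Escherichia, Hordeum, Hylobates, Kluyveromyces, Lycaon, Panthera, Puma, Salmonella, Sciurus, Sorghum, Vespa, Vulpes, Xenopus.

18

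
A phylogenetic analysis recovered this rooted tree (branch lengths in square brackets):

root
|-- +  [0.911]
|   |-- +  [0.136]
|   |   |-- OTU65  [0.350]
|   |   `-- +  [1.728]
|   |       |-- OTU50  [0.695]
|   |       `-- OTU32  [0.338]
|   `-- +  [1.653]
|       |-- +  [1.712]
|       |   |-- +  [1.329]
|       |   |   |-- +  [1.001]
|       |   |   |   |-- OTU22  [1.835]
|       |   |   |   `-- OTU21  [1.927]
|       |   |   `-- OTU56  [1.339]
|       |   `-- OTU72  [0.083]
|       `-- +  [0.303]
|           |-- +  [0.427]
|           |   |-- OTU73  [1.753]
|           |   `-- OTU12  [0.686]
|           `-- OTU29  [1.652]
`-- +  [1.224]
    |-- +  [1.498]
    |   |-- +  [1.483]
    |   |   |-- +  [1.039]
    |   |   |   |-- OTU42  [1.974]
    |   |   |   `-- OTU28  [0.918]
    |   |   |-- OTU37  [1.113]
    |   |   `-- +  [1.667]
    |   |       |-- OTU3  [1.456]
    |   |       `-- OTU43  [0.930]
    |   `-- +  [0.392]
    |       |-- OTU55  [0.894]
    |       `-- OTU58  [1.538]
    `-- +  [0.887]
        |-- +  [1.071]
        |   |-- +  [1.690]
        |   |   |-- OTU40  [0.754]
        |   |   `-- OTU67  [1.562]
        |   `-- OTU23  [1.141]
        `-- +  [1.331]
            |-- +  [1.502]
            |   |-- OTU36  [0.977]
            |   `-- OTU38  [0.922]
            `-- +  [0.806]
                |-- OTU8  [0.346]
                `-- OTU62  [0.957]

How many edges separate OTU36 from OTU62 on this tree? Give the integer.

The MRCA of OTU36 and OTU62 is the node subtending ((OTU36,OTU38),(OTU8,OTU62)).
From OTU36 up to that node: 2 branches. From OTU62 up to the same node: 2 branches. Total: 2 + 2 = 4.

4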